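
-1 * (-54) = 54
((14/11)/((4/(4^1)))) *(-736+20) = -10024/11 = -911.27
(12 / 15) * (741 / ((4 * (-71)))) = -741 / 355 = -2.09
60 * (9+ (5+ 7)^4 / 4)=311580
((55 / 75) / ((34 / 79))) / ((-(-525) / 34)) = 869 / 7875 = 0.11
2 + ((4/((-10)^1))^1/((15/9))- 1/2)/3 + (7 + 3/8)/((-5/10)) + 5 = -2399/300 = -8.00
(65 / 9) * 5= 325 / 9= 36.11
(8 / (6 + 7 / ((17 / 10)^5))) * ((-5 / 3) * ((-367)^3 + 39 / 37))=51936718958988880 / 511662381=101505838.40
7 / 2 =3.50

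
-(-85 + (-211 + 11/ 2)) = 581/ 2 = 290.50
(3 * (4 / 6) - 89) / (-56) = 87 / 56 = 1.55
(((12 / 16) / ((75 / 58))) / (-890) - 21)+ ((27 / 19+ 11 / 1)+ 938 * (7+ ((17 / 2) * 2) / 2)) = 12285470449 / 845500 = 14530.42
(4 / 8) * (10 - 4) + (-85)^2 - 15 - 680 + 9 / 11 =71872 / 11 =6533.82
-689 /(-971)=689 /971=0.71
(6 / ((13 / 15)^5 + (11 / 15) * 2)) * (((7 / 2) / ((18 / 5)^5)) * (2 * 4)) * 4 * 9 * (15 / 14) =48828125 / 8910258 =5.48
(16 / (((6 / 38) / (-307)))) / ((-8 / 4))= 15554.67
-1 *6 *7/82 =-21/41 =-0.51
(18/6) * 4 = 12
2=2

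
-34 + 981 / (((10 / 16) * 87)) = -2314 / 145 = -15.96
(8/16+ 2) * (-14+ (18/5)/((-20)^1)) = -709/20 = -35.45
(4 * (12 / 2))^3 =13824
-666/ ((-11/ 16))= 10656/ 11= 968.73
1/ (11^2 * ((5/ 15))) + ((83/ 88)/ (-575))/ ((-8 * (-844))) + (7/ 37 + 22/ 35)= 820111727693/ 973364268800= 0.84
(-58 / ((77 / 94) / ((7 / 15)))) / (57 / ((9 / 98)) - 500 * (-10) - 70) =-1363 / 228965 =-0.01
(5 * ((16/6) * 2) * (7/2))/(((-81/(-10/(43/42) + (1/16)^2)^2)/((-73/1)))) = 29513585626595/3680722944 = 8018.42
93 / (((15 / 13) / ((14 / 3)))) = 5642 / 15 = 376.13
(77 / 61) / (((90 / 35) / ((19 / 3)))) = 10241 / 3294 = 3.11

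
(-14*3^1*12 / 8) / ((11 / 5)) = -28.64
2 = 2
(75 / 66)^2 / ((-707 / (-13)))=8125 / 342188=0.02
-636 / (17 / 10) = -6360 / 17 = -374.12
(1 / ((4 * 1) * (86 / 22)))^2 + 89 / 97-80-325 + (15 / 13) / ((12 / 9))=-15042031911 / 37305424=-403.21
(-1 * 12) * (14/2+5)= -144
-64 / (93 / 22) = -1408 / 93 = -15.14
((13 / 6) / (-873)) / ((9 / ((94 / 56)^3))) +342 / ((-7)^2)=7221558973 / 1034861184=6.98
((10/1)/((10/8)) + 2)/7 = 10/7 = 1.43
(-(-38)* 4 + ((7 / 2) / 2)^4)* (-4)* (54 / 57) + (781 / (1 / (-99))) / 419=-202801275 / 254752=-796.07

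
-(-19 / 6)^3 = 6859 / 216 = 31.75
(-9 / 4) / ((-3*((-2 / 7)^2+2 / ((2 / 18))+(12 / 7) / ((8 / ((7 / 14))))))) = 147 / 3565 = 0.04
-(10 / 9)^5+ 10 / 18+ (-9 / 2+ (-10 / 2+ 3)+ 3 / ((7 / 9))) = -3125543 / 826686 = -3.78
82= 82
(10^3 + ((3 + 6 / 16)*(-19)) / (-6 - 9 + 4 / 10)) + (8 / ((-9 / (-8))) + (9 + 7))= 5400557 / 5256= 1027.50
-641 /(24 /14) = -4487 /12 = -373.92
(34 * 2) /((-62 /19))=-646 /31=-20.84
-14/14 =-1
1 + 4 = 5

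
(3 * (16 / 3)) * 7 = 112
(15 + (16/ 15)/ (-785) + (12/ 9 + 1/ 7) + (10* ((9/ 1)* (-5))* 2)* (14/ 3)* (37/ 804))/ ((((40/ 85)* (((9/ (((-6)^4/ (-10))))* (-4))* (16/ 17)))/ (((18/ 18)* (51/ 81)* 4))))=-99940850299/ 27612375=-3619.42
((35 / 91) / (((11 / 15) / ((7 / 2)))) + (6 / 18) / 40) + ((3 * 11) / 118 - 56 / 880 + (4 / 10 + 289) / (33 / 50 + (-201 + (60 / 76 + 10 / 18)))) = 0.61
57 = 57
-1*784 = -784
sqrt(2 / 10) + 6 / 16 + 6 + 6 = 12.82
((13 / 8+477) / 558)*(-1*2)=-1.72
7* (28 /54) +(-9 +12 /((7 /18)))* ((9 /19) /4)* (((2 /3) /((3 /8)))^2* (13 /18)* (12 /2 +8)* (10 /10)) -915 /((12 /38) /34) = -50493901 /513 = -98428.66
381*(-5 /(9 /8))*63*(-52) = 5547360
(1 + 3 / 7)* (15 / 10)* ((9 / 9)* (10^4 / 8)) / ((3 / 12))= 75000 / 7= 10714.29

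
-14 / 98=-1 / 7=-0.14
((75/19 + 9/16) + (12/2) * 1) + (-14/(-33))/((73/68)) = 7986163/732336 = 10.91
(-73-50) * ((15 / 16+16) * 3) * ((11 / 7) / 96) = -102.31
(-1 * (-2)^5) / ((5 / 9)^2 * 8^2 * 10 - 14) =0.17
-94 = -94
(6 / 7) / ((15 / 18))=36 / 35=1.03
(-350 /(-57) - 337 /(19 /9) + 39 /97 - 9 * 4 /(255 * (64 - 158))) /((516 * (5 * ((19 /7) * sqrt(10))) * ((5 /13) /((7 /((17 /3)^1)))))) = -538496657153 * sqrt(10) /76696290648750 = -0.02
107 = 107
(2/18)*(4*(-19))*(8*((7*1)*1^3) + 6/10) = -21508/45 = -477.96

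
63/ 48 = 21/ 16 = 1.31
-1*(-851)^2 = -724201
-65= -65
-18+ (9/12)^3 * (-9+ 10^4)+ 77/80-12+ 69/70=9378659/2240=4186.90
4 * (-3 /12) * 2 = -2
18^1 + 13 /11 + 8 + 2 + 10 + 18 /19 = 40.13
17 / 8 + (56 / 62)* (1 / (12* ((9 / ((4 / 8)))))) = 14257 / 6696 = 2.13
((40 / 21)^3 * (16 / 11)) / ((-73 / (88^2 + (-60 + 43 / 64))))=-7869104000 / 7436583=-1058.16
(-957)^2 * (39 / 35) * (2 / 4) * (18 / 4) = 2296164.28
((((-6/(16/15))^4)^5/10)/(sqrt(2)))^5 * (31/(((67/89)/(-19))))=-1422683150245312804200532000000000000000000000000000000000000000000000000.00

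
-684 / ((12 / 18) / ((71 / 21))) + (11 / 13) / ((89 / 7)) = -28093735 / 8099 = -3468.79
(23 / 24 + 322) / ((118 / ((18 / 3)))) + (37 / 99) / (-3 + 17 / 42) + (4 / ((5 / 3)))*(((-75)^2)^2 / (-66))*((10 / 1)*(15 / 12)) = -24417675489149 / 1697784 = -14382086.00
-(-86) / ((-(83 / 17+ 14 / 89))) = -130118 / 7625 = -17.06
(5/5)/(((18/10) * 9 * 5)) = 1/81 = 0.01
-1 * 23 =-23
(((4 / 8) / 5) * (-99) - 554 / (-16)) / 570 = 989 / 22800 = 0.04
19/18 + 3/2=23/9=2.56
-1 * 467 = -467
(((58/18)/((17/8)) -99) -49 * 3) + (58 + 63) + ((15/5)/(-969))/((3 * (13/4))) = -4666583/37791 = -123.48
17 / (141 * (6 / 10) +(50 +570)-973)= -85 / 1342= -0.06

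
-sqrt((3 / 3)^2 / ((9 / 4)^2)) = -4 / 9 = -0.44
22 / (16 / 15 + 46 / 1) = 165 / 353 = 0.47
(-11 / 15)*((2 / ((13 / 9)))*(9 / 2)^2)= -2673 / 130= -20.56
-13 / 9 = -1.44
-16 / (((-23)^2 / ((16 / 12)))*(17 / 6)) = -128 / 8993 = -0.01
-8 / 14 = -4 / 7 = -0.57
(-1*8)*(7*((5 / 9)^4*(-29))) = 1015000 / 6561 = 154.70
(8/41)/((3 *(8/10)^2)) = 25/246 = 0.10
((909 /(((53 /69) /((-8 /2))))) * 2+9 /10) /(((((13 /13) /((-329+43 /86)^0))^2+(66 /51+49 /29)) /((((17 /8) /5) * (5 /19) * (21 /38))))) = -883032745203 /6012353920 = -146.87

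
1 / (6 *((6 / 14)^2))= 49 / 54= 0.91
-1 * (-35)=35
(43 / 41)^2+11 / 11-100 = -164570 / 1681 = -97.90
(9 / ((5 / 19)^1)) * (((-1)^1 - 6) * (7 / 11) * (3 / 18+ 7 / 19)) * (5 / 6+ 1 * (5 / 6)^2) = -2989 / 24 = -124.54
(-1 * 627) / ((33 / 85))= -1615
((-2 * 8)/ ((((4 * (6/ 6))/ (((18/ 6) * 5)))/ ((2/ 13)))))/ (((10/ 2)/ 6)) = -144/ 13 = -11.08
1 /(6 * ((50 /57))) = 19 /100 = 0.19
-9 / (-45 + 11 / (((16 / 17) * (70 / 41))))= 10080 / 42733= 0.24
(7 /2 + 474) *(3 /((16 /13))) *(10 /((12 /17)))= 1055275 /64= 16488.67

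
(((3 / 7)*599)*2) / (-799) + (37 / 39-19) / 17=-371782 / 218127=-1.70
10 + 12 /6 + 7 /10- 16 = -33 /10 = -3.30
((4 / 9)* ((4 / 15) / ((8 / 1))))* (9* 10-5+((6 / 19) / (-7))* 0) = 34 / 27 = 1.26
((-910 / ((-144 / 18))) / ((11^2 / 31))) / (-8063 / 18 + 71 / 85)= -348075 / 5340214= -0.07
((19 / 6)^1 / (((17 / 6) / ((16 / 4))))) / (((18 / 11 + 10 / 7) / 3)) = 4389 / 1003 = 4.38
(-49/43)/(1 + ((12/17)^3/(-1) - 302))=240737/63663263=0.00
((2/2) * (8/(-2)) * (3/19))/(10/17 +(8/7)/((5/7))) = -170/589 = -0.29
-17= -17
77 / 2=38.50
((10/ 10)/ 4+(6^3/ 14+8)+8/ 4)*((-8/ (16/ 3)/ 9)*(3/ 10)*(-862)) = 1106.75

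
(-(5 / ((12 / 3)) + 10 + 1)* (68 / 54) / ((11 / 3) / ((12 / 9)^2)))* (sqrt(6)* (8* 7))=-373184* sqrt(6) / 891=-1025.94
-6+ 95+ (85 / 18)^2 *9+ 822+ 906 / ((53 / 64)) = 4208537 / 1908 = 2205.73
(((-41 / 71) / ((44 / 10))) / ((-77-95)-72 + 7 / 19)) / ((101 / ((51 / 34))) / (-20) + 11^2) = 0.00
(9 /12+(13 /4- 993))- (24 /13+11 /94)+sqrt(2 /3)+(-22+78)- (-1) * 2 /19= -21705531 /23218+sqrt(6) /3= -934.04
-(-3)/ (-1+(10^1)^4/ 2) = 3/ 4999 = 0.00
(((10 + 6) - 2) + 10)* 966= 23184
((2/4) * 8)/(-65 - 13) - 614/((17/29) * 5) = -694604/3315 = -209.53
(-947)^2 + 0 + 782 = 897591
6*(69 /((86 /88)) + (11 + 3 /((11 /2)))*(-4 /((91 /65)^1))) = 747312 /3311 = 225.71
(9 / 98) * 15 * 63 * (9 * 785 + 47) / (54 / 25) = 285750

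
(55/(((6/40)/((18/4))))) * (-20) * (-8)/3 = 88000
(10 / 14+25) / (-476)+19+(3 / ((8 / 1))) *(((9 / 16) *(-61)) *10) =-5849707 / 53312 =-109.73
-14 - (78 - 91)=-1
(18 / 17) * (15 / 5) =54 / 17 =3.18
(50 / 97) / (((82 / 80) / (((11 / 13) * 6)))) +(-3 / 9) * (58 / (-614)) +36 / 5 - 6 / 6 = 2091471896 / 238083105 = 8.78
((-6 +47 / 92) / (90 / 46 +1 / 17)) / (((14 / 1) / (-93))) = 798405 / 44128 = 18.09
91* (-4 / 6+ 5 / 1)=1183 / 3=394.33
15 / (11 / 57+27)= 171 / 310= 0.55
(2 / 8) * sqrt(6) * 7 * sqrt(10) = 7 * sqrt(15) / 2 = 13.56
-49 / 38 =-1.29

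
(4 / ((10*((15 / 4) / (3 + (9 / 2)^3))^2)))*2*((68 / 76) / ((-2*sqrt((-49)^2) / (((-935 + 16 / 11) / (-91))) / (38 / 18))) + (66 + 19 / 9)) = 539644074643 / 15765750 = 34228.89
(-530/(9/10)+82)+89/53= -240985/477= -505.21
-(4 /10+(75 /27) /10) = -61 /90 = -0.68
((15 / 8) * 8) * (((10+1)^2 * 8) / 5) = 2904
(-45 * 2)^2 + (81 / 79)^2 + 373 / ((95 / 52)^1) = 4924123231 / 592895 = 8305.22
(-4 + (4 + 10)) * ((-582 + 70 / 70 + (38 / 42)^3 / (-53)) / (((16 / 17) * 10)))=-617.33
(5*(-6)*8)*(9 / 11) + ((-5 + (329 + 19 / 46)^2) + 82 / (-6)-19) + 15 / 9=2520339003 / 23276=108280.59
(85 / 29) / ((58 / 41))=3485 / 1682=2.07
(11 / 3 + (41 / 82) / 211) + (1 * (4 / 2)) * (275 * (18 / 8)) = 785660 / 633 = 1241.17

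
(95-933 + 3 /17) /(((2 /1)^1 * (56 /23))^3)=-7.26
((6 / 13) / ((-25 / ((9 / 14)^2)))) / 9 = -27 / 31850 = -0.00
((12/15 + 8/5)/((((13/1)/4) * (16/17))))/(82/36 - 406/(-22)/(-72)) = 0.39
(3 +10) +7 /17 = 228 /17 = 13.41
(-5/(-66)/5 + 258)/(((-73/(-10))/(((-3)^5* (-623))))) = 4296672135/803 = 5350774.76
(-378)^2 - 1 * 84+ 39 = 142839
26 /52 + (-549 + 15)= -1067 /2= -533.50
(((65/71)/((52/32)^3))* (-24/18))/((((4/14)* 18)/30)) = -179200/107991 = -1.66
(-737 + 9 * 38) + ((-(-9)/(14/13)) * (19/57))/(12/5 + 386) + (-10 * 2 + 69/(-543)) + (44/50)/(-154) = -51071119229/123025700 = -415.13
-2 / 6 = -1 / 3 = -0.33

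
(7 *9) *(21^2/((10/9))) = 250047/10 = 25004.70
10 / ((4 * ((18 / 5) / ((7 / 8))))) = 175 / 288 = 0.61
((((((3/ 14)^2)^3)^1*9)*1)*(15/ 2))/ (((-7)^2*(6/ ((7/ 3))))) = 10935/ 210827008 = 0.00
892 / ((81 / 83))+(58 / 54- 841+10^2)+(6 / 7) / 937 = 92495504 / 531279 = 174.10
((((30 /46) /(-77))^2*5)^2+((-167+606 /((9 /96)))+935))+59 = 71723478311258596 /9837262146481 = 7291.00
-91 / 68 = -1.34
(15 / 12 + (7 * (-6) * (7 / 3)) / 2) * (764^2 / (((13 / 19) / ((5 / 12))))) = -661947745 / 39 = -16973019.10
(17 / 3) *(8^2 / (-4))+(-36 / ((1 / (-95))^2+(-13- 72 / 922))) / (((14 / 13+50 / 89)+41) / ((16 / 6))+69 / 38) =-53546277535661 / 591592702464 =-90.51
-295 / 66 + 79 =4919 / 66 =74.53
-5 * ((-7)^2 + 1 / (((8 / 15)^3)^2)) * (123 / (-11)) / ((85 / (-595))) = -104334606705 / 2883584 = -36182.27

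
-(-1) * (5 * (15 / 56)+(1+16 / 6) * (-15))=-3005 / 56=-53.66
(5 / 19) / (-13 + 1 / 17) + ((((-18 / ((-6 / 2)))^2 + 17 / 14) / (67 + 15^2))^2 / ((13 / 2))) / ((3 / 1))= -1328254615 / 68108712672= -0.02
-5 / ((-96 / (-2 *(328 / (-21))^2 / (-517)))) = 33620 / 683991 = 0.05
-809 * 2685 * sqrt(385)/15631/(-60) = 144811 * sqrt(385)/62524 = 45.44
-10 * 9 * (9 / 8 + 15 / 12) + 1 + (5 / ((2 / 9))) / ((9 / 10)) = -751 / 4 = -187.75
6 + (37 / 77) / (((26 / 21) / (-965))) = -368.53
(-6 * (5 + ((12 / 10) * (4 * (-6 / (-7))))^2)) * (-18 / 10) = 236.82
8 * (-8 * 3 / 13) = -192 / 13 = -14.77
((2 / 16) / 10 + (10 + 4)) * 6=3363 / 40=84.08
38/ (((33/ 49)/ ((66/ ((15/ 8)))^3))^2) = 22411266152726528/ 140625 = 159369003752.72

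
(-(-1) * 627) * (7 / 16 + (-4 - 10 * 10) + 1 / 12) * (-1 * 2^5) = 2076206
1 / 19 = 0.05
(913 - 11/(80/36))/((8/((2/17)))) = 18161/1360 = 13.35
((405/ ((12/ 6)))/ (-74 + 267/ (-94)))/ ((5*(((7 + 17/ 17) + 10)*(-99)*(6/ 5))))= 235/ 953436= 0.00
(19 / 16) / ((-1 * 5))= -19 / 80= -0.24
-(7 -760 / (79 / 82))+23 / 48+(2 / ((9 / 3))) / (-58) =28677031 / 36656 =782.33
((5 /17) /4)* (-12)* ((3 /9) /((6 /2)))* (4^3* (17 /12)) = -80 /9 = -8.89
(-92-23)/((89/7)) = -805/89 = -9.04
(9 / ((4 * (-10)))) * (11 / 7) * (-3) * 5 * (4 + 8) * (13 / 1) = 11583 / 14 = 827.36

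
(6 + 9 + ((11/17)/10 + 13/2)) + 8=2513/85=29.56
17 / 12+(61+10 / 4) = 779 / 12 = 64.92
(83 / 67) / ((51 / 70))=5810 / 3417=1.70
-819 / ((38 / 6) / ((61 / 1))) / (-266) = 21411 / 722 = 29.66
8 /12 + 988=2966 /3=988.67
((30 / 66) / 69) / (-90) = -1 / 13662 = -0.00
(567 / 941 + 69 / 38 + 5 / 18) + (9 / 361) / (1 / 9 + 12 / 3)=305671994 / 113120433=2.70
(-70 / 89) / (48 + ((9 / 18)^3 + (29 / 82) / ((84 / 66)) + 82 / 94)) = -7553840 / 473247443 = -0.02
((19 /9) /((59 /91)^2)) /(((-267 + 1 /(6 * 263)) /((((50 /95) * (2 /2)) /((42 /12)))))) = -2489032 /879979395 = -0.00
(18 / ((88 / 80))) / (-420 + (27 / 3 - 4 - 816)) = -180 / 13541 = -0.01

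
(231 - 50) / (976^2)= 181 / 952576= 0.00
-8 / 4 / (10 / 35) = -7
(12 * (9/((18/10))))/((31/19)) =1140/31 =36.77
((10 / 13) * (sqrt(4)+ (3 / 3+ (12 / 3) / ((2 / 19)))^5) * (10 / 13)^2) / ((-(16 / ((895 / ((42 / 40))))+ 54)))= -201876649737500 / 265544799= -760235.75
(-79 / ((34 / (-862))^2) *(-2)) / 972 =14675119 / 140454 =104.48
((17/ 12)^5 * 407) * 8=577881799/ 31104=18579.02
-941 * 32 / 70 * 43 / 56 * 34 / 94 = -1375742 / 11515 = -119.47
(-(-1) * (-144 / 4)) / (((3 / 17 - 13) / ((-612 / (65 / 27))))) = -5056344 / 7085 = -713.67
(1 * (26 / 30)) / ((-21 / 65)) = -169 / 63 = -2.68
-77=-77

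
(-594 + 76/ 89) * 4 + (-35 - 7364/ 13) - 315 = -3805426/ 1157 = -3289.05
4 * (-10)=-40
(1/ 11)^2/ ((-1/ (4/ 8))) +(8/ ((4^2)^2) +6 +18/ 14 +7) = 387935/ 27104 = 14.31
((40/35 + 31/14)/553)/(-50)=-47/387100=-0.00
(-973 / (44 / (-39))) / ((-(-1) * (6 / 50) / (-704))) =-5059600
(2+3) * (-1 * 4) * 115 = -2300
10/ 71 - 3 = -203/ 71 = -2.86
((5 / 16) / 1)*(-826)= -2065 / 8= -258.12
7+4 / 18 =65 / 9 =7.22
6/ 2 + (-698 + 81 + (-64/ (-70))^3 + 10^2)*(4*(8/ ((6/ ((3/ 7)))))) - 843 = -606242712/ 300125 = -2019.97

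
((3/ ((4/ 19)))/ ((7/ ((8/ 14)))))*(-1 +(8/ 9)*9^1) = 57/ 7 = 8.14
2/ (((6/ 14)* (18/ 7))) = 49/ 27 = 1.81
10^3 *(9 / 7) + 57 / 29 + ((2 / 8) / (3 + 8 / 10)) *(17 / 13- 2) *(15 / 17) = 4390320579 / 3409588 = 1287.64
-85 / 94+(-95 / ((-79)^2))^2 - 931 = -3411987297169 / 3661307614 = -931.90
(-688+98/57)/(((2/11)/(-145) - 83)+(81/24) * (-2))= 249572840/32638941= 7.65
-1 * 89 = -89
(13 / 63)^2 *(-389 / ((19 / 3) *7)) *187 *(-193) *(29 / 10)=68807094499 / 1759590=39104.05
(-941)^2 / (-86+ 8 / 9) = -7969329 / 766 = -10403.82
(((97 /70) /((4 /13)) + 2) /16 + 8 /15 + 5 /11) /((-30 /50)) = -206141 /88704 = -2.32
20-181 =-161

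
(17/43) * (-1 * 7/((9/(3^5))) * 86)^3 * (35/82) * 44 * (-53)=69283182209970960/41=1689833712438316.10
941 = 941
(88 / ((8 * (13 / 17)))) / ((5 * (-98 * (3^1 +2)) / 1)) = -187 / 31850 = -0.01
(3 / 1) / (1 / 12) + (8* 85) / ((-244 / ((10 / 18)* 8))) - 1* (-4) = 15160 / 549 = 27.61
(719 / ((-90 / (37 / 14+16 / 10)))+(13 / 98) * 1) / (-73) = 165439 / 357700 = 0.46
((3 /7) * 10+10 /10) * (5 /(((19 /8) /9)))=13320 /133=100.15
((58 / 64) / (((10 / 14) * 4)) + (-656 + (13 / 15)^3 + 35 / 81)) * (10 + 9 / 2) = -24602477033 / 2592000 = -9491.70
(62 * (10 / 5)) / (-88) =-31 / 22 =-1.41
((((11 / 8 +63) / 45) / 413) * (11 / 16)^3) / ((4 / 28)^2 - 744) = -959651 / 634310000640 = -0.00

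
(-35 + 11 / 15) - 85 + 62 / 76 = -67517 / 570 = -118.45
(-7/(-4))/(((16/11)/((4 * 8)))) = 38.50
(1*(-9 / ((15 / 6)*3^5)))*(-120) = 16 / 9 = 1.78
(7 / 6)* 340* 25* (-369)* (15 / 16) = -3430546.88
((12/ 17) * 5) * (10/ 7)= 600/ 119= 5.04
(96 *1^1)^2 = 9216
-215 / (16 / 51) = -10965 / 16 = -685.31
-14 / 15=-0.93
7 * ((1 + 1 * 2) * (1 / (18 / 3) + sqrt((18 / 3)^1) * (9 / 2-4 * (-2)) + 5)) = 217 / 2 + 525 * sqrt(6) / 2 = 751.49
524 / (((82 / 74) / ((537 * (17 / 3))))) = 58997684 / 41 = 1438967.90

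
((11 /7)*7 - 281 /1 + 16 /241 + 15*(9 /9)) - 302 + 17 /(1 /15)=-301.93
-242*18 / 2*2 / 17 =-4356 / 17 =-256.24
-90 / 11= -8.18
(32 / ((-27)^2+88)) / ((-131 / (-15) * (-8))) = -0.00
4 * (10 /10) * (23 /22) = 46 /11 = 4.18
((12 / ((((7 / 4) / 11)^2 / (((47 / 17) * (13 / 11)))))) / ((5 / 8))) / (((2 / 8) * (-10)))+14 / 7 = -20605262 / 20825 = -989.45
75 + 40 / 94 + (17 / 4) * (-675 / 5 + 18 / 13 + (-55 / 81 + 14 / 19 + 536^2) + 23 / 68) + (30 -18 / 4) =18363387798095 / 15045264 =1220542.74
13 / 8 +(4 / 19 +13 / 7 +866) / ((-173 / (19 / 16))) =-83967 / 19376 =-4.33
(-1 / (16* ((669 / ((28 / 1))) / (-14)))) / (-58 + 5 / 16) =-392 / 617487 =-0.00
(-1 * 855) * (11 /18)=-1045 /2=-522.50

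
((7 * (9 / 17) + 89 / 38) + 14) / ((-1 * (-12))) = 4317 / 2584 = 1.67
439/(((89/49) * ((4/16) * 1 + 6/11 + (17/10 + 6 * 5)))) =4732420/636261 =7.44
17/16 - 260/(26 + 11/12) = -44429/5168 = -8.60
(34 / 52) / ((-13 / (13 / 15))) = -17 / 390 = -0.04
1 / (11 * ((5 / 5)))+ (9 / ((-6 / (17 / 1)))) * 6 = -1682 / 11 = -152.91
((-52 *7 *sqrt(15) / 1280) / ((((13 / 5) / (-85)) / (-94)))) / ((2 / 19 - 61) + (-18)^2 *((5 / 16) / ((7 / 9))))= -3719345 *sqrt(15) / 294872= -48.85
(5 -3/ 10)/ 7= 47/ 70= 0.67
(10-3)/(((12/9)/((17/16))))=357/64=5.58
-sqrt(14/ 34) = -sqrt(119)/ 17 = -0.64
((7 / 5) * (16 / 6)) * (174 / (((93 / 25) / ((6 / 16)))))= 2030 / 31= 65.48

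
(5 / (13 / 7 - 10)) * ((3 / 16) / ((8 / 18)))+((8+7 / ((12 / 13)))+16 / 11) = 673301 / 40128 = 16.78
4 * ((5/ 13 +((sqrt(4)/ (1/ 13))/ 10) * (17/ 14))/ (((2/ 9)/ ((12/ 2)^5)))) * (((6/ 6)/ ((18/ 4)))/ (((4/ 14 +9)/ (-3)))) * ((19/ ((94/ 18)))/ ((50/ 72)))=-925691804928/ 4964375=-186466.94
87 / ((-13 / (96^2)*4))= -200448 / 13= -15419.08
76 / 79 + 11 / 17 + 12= 18277 / 1343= 13.61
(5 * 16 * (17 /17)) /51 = 80 /51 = 1.57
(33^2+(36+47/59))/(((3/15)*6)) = 166055/177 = 938.16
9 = 9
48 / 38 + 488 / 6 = 4708 / 57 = 82.60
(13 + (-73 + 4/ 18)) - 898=-8620/ 9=-957.78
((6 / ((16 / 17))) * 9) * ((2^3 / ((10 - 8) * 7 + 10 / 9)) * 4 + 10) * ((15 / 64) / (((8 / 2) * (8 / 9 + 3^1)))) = 75087 / 7168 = 10.48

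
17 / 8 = 2.12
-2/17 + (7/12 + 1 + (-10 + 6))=-2.53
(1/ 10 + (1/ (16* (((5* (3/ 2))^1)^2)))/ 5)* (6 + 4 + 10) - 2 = 1/ 225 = 0.00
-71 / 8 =-8.88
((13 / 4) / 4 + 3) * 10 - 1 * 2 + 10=369 / 8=46.12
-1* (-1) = 1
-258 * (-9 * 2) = 4644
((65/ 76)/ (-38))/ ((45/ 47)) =-611/ 25992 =-0.02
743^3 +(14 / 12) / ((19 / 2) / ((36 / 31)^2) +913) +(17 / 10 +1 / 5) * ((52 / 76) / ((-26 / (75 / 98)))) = 410172406.96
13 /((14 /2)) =13 /7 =1.86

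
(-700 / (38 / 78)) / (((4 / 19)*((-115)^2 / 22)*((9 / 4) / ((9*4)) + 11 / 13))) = -59488 / 4761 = -12.49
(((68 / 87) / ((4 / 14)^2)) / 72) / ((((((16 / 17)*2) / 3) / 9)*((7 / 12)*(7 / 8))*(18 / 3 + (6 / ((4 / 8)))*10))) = 289 / 9744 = 0.03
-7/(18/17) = -119/18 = -6.61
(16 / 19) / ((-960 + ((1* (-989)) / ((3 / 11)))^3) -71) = -108 / 6115902444061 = -0.00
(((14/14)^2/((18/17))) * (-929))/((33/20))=-157930/297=-531.75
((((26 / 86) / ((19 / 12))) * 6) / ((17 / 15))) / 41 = 0.02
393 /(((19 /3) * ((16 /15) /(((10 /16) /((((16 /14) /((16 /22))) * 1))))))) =618975 /26752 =23.14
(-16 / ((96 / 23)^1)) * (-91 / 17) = 2093 / 102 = 20.52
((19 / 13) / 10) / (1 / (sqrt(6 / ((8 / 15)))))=57*sqrt(5) / 260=0.49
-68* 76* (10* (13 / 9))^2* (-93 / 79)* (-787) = -2130814462400 / 2133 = -998975369.15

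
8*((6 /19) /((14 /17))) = 408 /133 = 3.07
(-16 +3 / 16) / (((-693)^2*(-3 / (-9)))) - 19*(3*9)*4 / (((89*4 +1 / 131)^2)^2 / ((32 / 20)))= -545152468101428647843 / 5507632324664543336210640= -0.00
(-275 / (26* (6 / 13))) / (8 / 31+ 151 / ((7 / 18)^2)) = -0.02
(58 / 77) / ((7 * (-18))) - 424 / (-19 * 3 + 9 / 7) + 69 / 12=16843217 / 1261260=13.35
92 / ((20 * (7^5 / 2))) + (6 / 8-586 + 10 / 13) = -2554073363 / 4369820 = -584.48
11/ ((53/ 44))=484/ 53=9.13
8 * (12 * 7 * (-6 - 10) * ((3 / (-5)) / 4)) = 8064 / 5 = 1612.80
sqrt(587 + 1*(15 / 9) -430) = 2*sqrt(357) / 3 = 12.60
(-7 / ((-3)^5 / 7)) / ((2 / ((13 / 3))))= 637 / 1458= 0.44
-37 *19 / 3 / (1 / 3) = -703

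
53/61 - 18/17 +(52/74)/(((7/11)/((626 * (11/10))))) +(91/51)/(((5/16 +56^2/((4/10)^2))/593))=38420973110977/50537383029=760.25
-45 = -45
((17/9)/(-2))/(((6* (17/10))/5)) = -25/54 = -0.46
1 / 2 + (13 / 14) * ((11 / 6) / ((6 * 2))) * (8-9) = 361 / 1008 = 0.36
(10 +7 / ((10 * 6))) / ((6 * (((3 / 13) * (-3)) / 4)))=-7891 / 810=-9.74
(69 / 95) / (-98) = -69 / 9310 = -0.01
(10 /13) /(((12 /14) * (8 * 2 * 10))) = 7 /1248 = 0.01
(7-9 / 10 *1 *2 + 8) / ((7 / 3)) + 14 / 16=1829 / 280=6.53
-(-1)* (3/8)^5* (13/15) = 1053/163840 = 0.01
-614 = -614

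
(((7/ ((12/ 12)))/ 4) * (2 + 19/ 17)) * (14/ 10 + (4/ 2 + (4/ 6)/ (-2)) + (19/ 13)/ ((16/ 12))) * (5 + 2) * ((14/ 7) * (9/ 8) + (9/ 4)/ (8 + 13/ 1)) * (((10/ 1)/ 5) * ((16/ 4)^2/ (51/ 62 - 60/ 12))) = -6903886/ 2405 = -2870.64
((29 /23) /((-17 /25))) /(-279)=725 /109089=0.01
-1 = -1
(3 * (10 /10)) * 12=36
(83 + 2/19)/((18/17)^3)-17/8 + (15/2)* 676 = 71164840/13851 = 5137.88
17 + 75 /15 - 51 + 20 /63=-1807 /63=-28.68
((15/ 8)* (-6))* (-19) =855/ 4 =213.75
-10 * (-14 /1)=140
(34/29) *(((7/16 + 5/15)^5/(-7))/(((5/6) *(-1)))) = 0.05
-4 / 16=-1 / 4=-0.25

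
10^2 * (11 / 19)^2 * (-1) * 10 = -121000 / 361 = -335.18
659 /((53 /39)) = 484.92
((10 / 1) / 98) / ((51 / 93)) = 155 / 833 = 0.19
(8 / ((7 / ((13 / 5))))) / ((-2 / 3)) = -156 / 35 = -4.46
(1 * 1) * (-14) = -14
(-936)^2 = 876096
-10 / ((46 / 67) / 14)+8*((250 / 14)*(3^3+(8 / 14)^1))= 4209190 / 1127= 3734.86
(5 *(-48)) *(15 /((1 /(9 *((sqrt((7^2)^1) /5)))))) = -45360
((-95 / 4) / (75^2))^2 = 361 / 20250000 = 0.00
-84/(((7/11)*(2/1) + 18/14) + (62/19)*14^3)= -122892/13103599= -0.01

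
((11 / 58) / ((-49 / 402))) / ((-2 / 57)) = 126027 / 2842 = 44.34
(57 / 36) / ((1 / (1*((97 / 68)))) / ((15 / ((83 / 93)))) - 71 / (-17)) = 14568915 / 38813252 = 0.38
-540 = -540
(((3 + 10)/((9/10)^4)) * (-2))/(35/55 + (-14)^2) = -2860000/14191443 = -0.20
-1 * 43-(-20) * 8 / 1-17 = 100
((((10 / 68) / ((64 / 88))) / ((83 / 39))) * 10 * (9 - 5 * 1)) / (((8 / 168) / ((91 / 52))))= 1576575 / 11288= 139.67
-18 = -18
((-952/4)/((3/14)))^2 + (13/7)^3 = 3808082605/3087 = 1233586.85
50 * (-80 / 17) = -4000 / 17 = -235.29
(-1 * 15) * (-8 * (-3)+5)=-435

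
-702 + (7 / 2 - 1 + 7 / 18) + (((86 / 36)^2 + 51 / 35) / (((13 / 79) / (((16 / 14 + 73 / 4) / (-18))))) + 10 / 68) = -314033717197 / 421031520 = -745.87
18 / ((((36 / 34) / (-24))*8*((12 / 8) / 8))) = -272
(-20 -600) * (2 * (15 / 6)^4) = -96875 / 2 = -48437.50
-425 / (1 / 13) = -5525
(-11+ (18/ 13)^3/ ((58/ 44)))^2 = 327800906521/ 4059346369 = 80.75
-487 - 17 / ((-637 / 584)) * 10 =-210939 / 637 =-331.14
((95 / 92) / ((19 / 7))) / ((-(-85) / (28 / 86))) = 0.00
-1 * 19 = -19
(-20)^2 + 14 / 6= 1207 / 3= 402.33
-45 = -45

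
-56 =-56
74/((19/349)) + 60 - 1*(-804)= 42242/19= 2223.26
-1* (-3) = 3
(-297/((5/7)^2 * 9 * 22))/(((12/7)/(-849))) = 291207/200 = 1456.04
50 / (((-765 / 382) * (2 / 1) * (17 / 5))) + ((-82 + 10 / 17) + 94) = 23192 / 2601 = 8.92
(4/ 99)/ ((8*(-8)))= -1/ 1584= -0.00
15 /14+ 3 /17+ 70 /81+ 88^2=149329549 /19278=7746.11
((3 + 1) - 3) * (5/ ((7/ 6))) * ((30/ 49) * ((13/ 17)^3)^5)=46067303712681681300/ 981811106667866816999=0.05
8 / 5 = 1.60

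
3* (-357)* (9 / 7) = -1377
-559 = -559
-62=-62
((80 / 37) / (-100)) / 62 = -2 / 5735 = -0.00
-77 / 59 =-1.31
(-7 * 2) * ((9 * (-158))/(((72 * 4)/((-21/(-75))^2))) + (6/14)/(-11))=328067/55000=5.96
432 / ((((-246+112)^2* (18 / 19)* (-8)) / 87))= -4959 / 17956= -0.28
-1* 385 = -385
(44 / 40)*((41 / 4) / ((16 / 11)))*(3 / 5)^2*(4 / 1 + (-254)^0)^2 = 44649 / 640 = 69.76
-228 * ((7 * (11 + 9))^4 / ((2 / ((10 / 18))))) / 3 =-8110044444.44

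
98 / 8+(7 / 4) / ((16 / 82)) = 679 / 32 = 21.22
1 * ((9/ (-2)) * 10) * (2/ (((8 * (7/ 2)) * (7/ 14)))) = -45/ 7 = -6.43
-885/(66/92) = -13570/11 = -1233.64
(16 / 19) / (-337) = -16 / 6403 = -0.00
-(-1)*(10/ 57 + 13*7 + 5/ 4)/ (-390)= -1621/ 6840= -0.24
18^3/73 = 5832/73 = 79.89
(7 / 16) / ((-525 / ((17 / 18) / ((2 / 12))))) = -17 / 3600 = -0.00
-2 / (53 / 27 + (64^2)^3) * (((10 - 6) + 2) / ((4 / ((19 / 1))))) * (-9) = 0.00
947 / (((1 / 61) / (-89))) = -5141263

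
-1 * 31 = -31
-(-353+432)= -79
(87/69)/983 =29/22609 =0.00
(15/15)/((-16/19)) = -19/16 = -1.19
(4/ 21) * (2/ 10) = 4/ 105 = 0.04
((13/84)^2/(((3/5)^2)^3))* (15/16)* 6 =13203125/4572288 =2.89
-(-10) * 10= 100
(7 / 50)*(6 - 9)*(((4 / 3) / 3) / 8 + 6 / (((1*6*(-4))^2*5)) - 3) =29659 / 24000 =1.24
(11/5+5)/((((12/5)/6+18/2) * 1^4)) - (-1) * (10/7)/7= 2234/2303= 0.97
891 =891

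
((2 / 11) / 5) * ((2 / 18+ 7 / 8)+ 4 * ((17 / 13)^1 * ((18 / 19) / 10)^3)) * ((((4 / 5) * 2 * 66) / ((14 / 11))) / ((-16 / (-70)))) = 8744189399 / 668752500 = 13.08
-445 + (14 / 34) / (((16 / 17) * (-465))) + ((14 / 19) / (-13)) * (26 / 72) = -445.02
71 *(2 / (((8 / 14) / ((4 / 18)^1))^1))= 55.22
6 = 6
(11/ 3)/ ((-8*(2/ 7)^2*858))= -49/ 7488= -0.01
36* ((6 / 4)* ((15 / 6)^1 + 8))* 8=4536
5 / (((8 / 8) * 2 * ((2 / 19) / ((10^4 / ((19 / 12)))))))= 150000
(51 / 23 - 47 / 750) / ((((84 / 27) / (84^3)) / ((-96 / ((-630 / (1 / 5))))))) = 899192448 / 71875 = 12510.50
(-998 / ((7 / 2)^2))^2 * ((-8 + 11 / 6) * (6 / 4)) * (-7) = 147408592 / 343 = 429762.66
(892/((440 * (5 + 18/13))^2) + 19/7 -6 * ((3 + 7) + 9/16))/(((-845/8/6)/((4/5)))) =1698977170092/616320079375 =2.76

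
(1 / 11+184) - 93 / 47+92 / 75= 7108964 / 38775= 183.34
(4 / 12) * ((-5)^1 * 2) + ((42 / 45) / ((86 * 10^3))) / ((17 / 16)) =-1522912 / 456875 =-3.33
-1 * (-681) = 681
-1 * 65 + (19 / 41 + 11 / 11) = -2605 / 41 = -63.54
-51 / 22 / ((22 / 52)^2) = -17238 / 1331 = -12.95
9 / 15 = 3 / 5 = 0.60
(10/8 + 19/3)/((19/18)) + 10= 653/38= 17.18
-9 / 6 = -3 / 2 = -1.50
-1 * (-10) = 10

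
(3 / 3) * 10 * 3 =30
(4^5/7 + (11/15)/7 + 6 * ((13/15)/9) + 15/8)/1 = 148.84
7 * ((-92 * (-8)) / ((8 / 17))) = 10948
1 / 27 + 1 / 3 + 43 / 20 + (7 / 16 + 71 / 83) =683647 / 179280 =3.81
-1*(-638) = 638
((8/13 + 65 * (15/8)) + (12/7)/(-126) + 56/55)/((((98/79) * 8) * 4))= 8203320737/2636874240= 3.11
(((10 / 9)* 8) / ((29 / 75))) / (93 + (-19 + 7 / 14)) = 0.31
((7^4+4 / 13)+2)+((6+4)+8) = 31477 / 13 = 2421.31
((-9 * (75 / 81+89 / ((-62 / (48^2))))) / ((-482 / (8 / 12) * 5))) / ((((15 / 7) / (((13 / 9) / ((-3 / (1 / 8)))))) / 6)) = 251840771 / 181545300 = 1.39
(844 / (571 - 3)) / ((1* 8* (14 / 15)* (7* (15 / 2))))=211 / 55664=0.00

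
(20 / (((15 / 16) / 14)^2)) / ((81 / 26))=5218304 / 3645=1431.63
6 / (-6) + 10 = 9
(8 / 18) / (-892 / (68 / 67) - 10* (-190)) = 68 / 156231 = 0.00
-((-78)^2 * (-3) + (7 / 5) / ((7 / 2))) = 91258 / 5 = 18251.60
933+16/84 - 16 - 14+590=31357/21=1493.19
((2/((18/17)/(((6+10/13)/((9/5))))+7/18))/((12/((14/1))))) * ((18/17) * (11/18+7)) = 632940/22567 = 28.05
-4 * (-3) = 12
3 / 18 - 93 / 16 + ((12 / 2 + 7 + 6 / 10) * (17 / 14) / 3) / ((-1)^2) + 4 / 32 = -9 / 560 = -0.02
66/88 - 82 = -325/4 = -81.25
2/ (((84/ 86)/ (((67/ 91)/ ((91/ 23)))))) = 66263/ 173901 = 0.38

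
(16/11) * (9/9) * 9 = 144/11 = 13.09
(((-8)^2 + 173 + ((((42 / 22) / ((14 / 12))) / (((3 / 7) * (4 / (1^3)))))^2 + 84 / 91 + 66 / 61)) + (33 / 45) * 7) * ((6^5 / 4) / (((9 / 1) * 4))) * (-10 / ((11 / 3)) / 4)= -38091445533 / 4221932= -9022.28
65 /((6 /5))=325 /6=54.17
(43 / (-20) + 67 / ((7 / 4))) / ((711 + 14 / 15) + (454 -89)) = 15177 / 452312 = 0.03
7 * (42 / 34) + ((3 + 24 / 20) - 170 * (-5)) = 73342 / 85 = 862.85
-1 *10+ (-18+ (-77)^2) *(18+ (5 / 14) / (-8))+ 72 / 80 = 59430009 / 560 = 106125.02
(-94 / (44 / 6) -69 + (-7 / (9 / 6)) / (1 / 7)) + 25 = -2953 / 33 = -89.48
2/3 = 0.67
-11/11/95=-1/95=-0.01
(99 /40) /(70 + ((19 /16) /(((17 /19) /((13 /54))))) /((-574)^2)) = 5444261424 /153979113115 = 0.04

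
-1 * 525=-525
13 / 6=2.17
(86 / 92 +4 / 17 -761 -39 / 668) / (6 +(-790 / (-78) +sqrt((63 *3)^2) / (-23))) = -7740474573 / 80582176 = -96.06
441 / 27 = 49 / 3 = 16.33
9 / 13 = 0.69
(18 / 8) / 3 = 3 / 4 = 0.75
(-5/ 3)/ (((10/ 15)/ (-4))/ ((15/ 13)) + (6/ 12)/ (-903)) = 11.49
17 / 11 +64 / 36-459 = -45112 / 99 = -455.68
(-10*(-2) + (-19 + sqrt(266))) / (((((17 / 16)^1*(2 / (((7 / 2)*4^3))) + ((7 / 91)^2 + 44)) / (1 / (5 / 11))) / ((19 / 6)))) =31647616 / 199949655 + 31647616*sqrt(266) / 199949655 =2.74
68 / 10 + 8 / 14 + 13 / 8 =2519 / 280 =9.00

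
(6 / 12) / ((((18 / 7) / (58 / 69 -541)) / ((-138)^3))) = 276029026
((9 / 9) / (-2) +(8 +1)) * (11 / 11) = 17 / 2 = 8.50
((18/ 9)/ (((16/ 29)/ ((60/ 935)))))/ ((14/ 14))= 87/ 374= 0.23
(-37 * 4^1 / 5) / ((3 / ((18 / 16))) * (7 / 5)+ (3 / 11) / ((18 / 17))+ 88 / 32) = -6512 / 1483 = -4.39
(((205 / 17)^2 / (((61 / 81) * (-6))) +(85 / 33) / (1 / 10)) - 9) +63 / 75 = -424231231 / 29087850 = -14.58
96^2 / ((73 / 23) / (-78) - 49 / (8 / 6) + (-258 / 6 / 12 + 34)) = -16533504 / 11435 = -1445.87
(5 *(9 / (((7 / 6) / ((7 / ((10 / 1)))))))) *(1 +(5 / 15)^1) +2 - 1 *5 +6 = 39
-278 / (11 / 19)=-5282 / 11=-480.18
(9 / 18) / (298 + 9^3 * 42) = 1 / 61832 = 0.00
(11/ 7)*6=66/ 7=9.43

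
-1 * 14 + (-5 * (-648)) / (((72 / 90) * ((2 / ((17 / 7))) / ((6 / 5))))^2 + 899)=-24319922 / 2339083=-10.40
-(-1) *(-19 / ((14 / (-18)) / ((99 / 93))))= 26.00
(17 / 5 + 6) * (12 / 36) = 47 / 15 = 3.13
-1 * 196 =-196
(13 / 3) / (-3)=-13 / 9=-1.44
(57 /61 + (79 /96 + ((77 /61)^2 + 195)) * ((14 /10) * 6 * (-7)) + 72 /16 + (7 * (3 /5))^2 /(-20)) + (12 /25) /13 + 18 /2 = -1121720473087 /96746000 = -11594.49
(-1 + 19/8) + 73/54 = 589/216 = 2.73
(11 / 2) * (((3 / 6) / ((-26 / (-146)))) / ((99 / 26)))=73 / 18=4.06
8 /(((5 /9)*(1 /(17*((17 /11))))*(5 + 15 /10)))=58.20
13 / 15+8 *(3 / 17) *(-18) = -6259 / 255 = -24.55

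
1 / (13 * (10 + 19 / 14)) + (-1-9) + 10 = 14 / 2067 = 0.01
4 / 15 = 0.27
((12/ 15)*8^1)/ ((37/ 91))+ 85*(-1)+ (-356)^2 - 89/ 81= 126665.64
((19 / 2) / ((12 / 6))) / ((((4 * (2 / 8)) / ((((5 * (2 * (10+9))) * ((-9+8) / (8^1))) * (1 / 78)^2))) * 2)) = -0.01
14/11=1.27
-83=-83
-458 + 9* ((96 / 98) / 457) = -10255562 / 22393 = -457.98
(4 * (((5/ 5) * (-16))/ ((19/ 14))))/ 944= -56/ 1121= -0.05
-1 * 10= -10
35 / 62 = 0.56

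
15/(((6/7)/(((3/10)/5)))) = 21/20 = 1.05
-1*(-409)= 409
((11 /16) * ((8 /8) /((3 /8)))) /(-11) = -0.17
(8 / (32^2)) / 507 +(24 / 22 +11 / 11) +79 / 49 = 129532955 / 34978944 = 3.70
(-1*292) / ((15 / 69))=-6716 / 5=-1343.20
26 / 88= 13 / 44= 0.30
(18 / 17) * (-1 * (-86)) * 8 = 12384 / 17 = 728.47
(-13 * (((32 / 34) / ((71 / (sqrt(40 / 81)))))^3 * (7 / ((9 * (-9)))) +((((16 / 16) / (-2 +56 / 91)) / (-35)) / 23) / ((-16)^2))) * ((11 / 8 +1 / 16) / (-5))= 169 / 12902400- 8572928 * sqrt(10) / 103832750257407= 0.00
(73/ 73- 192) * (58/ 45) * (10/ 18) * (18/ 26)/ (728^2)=-5539/ 31004064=-0.00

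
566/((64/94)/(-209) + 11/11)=5559818/9791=567.85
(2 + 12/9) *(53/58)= 265/87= 3.05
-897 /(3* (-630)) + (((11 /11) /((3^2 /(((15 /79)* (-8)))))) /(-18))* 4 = 76463 /149310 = 0.51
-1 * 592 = -592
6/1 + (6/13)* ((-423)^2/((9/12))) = 1431510/13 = 110116.15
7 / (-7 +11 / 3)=-21 / 10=-2.10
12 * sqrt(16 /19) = 48 * sqrt(19) /19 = 11.01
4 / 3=1.33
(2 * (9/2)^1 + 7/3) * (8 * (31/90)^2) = 65348/6075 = 10.76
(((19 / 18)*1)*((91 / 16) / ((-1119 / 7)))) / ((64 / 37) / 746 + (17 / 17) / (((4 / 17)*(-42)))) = 3134677 / 8252676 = 0.38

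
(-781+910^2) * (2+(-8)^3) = -421932690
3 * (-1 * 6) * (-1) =18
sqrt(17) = 4.12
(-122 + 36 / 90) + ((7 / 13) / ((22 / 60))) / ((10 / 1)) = -86839 / 715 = -121.45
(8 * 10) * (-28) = -2240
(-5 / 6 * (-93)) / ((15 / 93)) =961 / 2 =480.50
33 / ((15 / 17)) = 187 / 5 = 37.40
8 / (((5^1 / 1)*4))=2 / 5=0.40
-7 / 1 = -7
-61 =-61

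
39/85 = 0.46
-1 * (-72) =72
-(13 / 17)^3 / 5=-2197 / 24565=-0.09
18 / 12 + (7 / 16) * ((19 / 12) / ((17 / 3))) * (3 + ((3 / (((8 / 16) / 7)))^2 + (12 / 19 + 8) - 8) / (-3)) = -76201 / 1088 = -70.04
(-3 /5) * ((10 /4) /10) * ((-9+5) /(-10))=-3 /50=-0.06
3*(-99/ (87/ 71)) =-7029/ 29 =-242.38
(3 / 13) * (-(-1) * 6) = 18 / 13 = 1.38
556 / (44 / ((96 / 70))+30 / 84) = 46704 / 2725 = 17.14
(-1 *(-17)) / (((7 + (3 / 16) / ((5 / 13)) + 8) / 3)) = 1360 / 413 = 3.29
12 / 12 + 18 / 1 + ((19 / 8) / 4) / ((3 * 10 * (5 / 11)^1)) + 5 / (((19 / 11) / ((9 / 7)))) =14533397 / 638400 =22.77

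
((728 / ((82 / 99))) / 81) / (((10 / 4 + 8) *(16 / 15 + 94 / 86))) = 245960 / 514017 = 0.48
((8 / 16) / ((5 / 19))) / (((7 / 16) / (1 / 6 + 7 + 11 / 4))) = 646 / 15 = 43.07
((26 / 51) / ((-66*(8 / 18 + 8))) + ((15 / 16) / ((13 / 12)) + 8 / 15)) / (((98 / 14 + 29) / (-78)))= -968447 / 319770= -3.03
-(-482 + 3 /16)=7709 /16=481.81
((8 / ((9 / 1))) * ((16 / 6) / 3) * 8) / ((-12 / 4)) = -512 / 243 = -2.11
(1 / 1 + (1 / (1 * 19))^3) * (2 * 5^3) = 1715000 / 6859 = 250.04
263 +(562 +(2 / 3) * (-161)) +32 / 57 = 40939 / 57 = 718.23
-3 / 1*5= -15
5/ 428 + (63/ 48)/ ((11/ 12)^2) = 81497/ 51788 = 1.57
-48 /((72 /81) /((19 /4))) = -513 /2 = -256.50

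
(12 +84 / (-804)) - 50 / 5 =127 / 67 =1.90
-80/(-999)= 80/999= 0.08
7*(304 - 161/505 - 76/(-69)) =74341057/34845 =2133.48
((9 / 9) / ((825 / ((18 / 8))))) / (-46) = -3 / 50600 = -0.00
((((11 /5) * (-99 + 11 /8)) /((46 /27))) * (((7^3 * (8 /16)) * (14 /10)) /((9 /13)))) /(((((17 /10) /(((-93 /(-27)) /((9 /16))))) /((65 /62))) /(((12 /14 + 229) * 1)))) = -37949850.60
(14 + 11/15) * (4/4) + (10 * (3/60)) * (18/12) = 15.48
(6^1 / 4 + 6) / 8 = 15 / 16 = 0.94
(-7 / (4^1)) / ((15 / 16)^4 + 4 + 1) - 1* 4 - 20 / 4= -3519433 / 378305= -9.30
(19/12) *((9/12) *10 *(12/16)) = 285/32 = 8.91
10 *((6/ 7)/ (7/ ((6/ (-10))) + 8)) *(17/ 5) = -612/ 77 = -7.95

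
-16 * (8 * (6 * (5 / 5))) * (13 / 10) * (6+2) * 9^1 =-71884.80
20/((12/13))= 65/3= 21.67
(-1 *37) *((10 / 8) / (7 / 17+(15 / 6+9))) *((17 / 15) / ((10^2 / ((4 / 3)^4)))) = -342176 / 2460375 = -0.14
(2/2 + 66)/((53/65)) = 4355/53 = 82.17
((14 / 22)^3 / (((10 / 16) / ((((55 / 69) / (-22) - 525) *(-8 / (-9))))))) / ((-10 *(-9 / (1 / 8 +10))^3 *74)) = -134201151 / 362457920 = -0.37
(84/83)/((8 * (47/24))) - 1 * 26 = -101174/3901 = -25.94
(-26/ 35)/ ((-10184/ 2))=13/ 89110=0.00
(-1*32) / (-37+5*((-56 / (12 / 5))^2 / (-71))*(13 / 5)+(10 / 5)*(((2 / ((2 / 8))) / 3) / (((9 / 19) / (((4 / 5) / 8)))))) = 306720 / 1299353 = 0.24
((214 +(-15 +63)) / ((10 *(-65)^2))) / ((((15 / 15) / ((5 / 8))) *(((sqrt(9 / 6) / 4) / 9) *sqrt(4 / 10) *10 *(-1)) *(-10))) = 393 *sqrt(15) / 845000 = 0.00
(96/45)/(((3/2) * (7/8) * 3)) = 512/945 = 0.54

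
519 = 519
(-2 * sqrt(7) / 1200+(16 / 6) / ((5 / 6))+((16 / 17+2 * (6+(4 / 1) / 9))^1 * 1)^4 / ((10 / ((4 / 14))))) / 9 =20108986135408 / 172614103515 - sqrt(7) / 5400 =116.50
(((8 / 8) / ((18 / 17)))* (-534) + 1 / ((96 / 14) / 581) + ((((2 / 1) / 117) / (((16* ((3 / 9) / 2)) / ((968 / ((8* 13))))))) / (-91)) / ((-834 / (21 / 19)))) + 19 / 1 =-37190661397 / 92836432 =-400.60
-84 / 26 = -42 / 13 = -3.23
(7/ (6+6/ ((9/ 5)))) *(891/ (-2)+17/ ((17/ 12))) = -2601/ 8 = -325.12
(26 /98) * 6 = 78 /49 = 1.59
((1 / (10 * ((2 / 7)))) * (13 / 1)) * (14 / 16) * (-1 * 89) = -56693 / 160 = -354.33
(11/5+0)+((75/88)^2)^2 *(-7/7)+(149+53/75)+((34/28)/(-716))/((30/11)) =853113921126809/5635637145600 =151.38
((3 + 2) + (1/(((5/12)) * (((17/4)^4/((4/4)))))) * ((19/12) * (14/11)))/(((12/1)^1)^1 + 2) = 23036371/64311170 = 0.36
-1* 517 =-517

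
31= 31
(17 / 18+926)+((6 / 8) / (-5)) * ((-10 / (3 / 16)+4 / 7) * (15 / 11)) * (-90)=-61475 / 1386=-44.35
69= 69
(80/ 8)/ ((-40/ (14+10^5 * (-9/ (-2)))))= -112503.50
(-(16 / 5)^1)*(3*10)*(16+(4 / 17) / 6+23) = -3747.76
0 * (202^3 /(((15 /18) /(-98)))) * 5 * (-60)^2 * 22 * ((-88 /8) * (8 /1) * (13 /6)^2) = 0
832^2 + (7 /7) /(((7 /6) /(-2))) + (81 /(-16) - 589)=691628.22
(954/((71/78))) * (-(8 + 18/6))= -818532/71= -11528.62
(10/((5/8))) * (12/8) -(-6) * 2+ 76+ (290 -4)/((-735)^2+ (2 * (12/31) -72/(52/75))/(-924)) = 536441749644/4789635839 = 112.00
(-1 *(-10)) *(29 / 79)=290 / 79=3.67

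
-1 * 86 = -86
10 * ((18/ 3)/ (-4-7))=-60/ 11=-5.45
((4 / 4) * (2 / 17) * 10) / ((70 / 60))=120 / 119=1.01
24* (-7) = -168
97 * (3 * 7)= 2037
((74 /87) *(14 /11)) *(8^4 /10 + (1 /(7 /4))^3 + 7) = 35262924 /78155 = 451.19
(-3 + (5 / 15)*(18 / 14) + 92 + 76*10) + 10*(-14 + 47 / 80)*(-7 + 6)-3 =54911 / 56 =980.55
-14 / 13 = -1.08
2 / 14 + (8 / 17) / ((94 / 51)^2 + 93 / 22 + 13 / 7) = 5117353 / 26585167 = 0.19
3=3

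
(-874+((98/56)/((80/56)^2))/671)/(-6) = 234581257/1610400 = 145.67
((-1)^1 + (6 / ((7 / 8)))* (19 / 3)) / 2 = 21.21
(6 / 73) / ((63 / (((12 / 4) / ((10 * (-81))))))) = -1 / 206955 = -0.00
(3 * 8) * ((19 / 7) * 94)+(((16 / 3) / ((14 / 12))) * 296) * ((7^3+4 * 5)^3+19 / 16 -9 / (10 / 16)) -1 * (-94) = 2265330073786 / 35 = 64723716393.89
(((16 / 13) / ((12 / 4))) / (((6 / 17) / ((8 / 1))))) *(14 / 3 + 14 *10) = 472192 / 351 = 1345.28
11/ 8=1.38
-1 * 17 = -17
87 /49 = 1.78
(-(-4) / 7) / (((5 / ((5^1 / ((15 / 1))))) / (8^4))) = 16384 / 105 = 156.04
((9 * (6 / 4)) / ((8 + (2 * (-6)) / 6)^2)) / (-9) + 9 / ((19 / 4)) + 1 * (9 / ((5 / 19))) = 82201 / 2280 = 36.05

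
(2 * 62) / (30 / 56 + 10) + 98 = 32382 / 295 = 109.77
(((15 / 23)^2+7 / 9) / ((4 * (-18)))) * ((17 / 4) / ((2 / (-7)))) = 21301 / 85698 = 0.25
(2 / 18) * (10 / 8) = 5 / 36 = 0.14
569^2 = 323761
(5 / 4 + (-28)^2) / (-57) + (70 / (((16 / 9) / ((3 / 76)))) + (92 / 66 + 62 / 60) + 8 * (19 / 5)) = 689039 / 33440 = 20.61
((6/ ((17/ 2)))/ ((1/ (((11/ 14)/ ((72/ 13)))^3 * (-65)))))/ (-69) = 0.00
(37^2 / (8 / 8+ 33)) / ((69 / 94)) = 64343 / 1173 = 54.85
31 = 31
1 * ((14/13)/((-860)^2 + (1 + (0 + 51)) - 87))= 14/9614345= 0.00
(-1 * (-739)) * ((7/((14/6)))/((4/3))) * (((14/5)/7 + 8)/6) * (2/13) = 46557/130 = 358.13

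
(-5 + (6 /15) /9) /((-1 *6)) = 223 /270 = 0.83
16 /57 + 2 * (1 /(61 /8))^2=66832 /212097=0.32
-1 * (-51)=51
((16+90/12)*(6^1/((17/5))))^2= 497025/289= 1719.81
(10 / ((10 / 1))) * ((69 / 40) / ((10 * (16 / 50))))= 69 / 128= 0.54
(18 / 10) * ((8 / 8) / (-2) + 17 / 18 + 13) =121 / 5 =24.20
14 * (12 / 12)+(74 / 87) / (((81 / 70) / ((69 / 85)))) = 582890 / 39933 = 14.60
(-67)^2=4489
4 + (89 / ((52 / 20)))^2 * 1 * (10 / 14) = 994857 / 1183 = 840.96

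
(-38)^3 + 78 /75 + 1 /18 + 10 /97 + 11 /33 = -2395095929 /43650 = -54870.47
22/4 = 11/2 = 5.50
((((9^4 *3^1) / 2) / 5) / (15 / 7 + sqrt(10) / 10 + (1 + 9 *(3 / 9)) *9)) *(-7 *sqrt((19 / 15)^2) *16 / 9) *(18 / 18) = -806.73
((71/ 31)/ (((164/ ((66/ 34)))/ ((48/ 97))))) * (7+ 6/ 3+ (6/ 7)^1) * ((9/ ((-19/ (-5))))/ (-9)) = -0.03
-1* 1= -1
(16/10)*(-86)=-688/5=-137.60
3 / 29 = 0.10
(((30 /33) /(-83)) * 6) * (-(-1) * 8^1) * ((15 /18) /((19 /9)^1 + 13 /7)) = -504 /4565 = -0.11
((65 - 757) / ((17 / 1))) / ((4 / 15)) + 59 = -1592 / 17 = -93.65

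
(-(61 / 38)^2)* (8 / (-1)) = 7442 / 361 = 20.61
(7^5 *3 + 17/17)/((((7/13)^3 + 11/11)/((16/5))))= 139561.74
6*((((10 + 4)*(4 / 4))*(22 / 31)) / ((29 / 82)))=168.56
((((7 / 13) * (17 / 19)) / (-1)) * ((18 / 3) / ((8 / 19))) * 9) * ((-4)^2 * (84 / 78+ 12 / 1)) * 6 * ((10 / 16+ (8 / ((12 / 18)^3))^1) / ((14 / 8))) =-15918120 / 13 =-1224470.77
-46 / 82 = -23 / 41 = -0.56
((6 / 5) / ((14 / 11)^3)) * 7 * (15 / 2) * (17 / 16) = 203643 / 6272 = 32.47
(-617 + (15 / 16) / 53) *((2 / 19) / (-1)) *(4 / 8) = 32.47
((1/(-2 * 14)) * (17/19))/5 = -17/2660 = -0.01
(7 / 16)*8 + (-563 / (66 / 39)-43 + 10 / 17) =-69488 / 187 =-371.59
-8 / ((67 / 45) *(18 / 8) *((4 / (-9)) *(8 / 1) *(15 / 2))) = 6 / 67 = 0.09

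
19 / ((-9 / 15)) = -95 / 3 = -31.67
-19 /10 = -1.90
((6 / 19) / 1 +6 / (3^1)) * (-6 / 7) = -264 / 133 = -1.98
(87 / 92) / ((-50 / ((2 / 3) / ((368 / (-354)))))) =5133 / 423200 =0.01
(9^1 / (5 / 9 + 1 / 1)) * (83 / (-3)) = -2241 / 14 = -160.07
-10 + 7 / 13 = -9.46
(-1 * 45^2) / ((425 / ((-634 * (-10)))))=-513540 / 17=-30208.24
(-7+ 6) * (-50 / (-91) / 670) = -5 / 6097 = -0.00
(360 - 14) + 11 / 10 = 3471 / 10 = 347.10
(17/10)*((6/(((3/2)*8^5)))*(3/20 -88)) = -0.02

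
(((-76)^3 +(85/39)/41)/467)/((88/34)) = -11932683163/32856252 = -363.18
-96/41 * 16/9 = -512/123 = -4.16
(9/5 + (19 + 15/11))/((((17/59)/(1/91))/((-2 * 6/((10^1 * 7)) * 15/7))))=-1294578/4169165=-0.31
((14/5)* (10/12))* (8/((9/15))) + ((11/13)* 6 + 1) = 4351/117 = 37.19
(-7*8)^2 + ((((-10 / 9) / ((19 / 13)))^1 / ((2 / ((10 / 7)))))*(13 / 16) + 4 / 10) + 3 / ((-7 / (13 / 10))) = 3135.40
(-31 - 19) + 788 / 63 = -2362 / 63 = -37.49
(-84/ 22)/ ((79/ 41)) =-1722/ 869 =-1.98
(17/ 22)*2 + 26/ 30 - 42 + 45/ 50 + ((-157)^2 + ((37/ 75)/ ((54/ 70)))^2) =88809017587/ 3608550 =24610.72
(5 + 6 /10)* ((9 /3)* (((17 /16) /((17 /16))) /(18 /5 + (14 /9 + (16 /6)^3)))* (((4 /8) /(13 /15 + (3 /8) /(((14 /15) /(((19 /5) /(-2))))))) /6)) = 79380 /141229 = 0.56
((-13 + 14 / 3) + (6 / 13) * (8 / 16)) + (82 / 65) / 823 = -1300094 / 160485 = -8.10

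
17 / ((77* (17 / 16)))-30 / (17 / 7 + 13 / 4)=-20712 / 4081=-5.08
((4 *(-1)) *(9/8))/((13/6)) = -27/13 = -2.08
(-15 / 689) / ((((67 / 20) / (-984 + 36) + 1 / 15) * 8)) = -3950 / 91637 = -0.04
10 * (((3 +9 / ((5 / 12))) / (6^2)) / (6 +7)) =41 / 78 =0.53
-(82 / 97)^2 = -6724 / 9409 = -0.71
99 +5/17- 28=1212/17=71.29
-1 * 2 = -2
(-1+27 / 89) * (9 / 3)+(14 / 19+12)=18004 / 1691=10.65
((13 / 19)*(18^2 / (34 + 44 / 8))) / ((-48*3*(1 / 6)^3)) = -12636 / 1501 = -8.42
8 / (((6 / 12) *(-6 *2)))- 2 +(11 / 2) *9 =277 / 6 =46.17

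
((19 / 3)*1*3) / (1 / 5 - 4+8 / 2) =95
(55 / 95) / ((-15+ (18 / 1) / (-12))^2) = 4 / 1881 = 0.00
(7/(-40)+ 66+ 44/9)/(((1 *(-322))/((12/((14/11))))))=-2.07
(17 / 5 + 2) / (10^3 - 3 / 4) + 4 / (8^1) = 20201 / 39970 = 0.51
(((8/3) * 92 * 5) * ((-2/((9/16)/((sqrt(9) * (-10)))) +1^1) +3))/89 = 1221760/801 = 1525.29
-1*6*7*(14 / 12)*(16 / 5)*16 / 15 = -167.25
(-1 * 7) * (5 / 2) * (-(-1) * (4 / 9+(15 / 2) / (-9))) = 245 / 36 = 6.81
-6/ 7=-0.86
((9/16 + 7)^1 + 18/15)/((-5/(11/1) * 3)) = -7711/1200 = -6.43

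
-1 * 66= -66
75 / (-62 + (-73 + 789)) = 25 / 218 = 0.11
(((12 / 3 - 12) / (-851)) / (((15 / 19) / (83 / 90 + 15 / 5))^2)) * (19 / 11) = 1709386262 / 4265105625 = 0.40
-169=-169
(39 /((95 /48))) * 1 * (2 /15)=1248 /475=2.63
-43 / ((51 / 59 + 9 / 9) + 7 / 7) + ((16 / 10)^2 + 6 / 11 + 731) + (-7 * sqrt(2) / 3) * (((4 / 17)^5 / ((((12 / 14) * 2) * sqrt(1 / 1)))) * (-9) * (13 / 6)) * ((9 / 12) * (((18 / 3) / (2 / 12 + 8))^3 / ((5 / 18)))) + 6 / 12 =349360128 * sqrt(2) / 17045383285 + 66886227 / 92950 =719.62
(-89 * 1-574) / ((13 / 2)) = -102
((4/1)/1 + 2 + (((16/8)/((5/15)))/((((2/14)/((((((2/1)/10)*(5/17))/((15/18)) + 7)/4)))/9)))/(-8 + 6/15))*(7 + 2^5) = -4127643/1292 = -3194.77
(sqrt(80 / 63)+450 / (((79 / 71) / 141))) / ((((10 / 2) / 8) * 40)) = 4 * sqrt(35) / 525+180198 / 79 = 2281.03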